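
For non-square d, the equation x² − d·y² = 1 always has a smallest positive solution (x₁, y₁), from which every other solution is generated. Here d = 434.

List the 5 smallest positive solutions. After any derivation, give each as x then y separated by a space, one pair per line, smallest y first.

125 6
31249 1500
7812125 374994
1953000001 93747000
488242188125 23436375006

d=434: √d = [20; 1,4,1,40] (ℓ=4, even), read p_3/q_3
k=0  a_k=20  p_k/q_k = 20/1
…
k=2  a_k=4  p_k/q_k = 104/5
k=3  a_k=1  p_k/q_k = 125/6
→ (125, 6).  Check: 125²=15625, 434·6²=15624, difference 1.
(x_2, y_2) = (125·125 + 434·6·6, 125·6 + 6·125) = (31249, 1500)
(x_3, y_3) = (125·31249 + 434·6·1500, 125·1500 + 6·31249) = (7812125, 374994)
(x_4, y_4) = (125·7812125 + 434·6·374994, 125·374994 + 6·7812125) = (1953000001, 93747000)
(x_5, y_5) = (125·1953000001 + 434·6·93747000, 125·93747000 + 6·1953000001) = (488242188125, 23436375006)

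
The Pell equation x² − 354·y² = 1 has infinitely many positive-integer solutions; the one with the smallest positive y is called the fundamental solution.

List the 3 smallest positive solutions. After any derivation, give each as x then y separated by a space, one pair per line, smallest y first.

258065 13716
133195088449 7079239080
68745981000924305 3653807666346684

√354 → a₀=18, period (1,4,2,2,18,2,2,4,1,36); ℓ=10 even so k=9
i=0: a=18 ⇒ p=18, q=1
i=1: a=1 ⇒ p=19, q=1
i=2: a=4 ⇒ p=94, q=5
…
i=5: a=18 ⇒ p=9351, q=497
i=6: a=2 ⇒ p=19210, q=1021
…
i=8: a=4 ⇒ p=210294, q=11177
i=9: a=1 ⇒ p=258065, q=13716
(x₁, y₁) = (258065, 13716);  258065² − 354·13716² = 1 ✓
n=2: (258065,13716)∘(258065,13716) = (258065·258065+354·13716·13716, 258065·13716+13716·258065) = (133195088449,7079239080)
n=3: (133195088449,7079239080)∘(258065,13716) = (258065·133195088449+354·13716·7079239080, 258065·7079239080+13716·133195088449) = (68745981000924305,3653807666346684)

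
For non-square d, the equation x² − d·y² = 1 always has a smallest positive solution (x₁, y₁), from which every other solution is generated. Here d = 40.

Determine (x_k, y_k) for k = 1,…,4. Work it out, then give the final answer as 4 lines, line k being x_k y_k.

19 3
721 114
27379 4329
1039681 164388

d=40: √d = [6; 3,12] (ℓ=2, even), read p_1/q_1
k=0  a_k=6  p_k/q_k = 6/1
k=1  a_k=3  p_k/q_k = 19/3
fundamental: x₁=19, y₁=3  (since 361 − 40·9 = 1)
(19+3√40)^2 = 721 + 114√40
(19+3√40)^3 = 27379 + 4329√40
(19+3√40)^4 = 1039681 + 164388√40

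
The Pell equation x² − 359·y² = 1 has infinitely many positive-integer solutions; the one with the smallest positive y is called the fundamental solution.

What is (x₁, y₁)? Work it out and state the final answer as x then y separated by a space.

360 19

[18; 1,17,1,36] for √359; ℓ=4 ⇒ convergent index 3
k=0  a_k=18  p_k/q_k = 18/1
k=1  a_k=1  p_k/q_k = 19/1
k=2  a_k=17  p_k/q_k = 341/18
k=3  a_k=1  p_k/q_k = 360/19
→ (360, 19).  Check: 360²=129600, 359·19²=129599, difference 1.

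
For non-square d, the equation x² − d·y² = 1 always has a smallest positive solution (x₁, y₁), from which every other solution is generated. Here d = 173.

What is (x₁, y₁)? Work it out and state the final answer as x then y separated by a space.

2499849 190060

√173 = [13; 6,1,1,6,26, …], period ℓ=5 (odd) → k=9
step 0: (13, 1)  from 13·(1,0) + (0,1)
step 1: (79, 6)  from 6·(13,1) + (1,0)
step 2: (92, 7)  from 1·(79,6) + (13,1)
…
step 4: (1118, 85)  from 6·(171,13) + (92,7)
…
step 8: (382343, 29069)  from 1·(205791,15646) + (176552,13423)
step 9: (2499849, 190060)  from 6·(382343,29069) + (205791,15646)
fundamental: x₁=2499849, y₁=190060  (since 6249245022801 − 173·36122803600 = 1)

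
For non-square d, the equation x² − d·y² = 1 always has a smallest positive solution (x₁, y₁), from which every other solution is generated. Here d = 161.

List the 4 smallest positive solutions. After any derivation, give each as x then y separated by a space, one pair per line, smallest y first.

11775 928
277301249 21854400
6530444402175 514671119072
153791965393920001 12120504832291200

√161 = [12; 1,2,4,1,2,1,4,2,1,24, …], period ℓ=10 (even) → k=9
k=0  a_k=12  p_k/q_k = 12/1
k=1  a_k=1  p_k/q_k = 13/1
k=2  a_k=2  p_k/q_k = 38/3
k=3  a_k=4  p_k/q_k = 165/13
…
k=5  a_k=2  p_k/q_k = 571/45
…
k=8  a_k=2  p_k/q_k = 8108/639
k=9  a_k=1  p_k/q_k = 11775/928
→ (11775, 928).  Check: 11775²=138650625, 161·928²=138650624, difference 1.
(x_2, y_2) = (11775·11775 + 161·928·928, 11775·928 + 928·11775) = (277301249, 21854400)
(x_3, y_3) = (11775·277301249 + 161·928·21854400, 11775·21854400 + 928·277301249) = (6530444402175, 514671119072)
(x_4, y_4) = (11775·6530444402175 + 161·928·514671119072, 11775·514671119072 + 928·6530444402175) = (153791965393920001, 12120504832291200)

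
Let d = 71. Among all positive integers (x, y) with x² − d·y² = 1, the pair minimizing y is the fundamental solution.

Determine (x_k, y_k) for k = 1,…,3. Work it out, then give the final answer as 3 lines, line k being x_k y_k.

3480 413
24220799 2874480
168576757560 20006380387

d=71: √d = [8; 2,2,1,7,1,2,2,16] (ℓ=8, even), read p_7/q_7
a_0=8:  p_0=8·1+0=8,  q_0=8·0+1=1
…
a_6=2:  p_6=2·514+455=1483,  q_6=2·61+54=176
a_7=2:  p_7=2·1483+514=3480,  q_7=2·176+61=413
(x₁, y₁) = (3480, 413);  3480² − 71·413² = 1 ✓
k=2:  x_2 = 3480·3480+71·413·413 = 24220799,  y_2 = 3480·413+413·3480 = 2874480
k=3:  x_3 = 3480·24220799+71·413·2874480 = 168576757560,  y_3 = 3480·2874480+413·24220799 = 20006380387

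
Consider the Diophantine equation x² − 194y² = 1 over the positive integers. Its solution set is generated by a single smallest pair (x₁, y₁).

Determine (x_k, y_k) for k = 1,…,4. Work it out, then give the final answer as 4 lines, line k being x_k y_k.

d=194: √d = [13; 1,12,1,26] (ℓ=4, even), read p_3/q_3
i=0: a=13 ⇒ p=13, q=1
i=1: a=1 ⇒ p=14, q=1
i=2: a=12 ⇒ p=181, q=13
i=3: a=1 ⇒ p=195, q=14
(x₁, y₁) = (195, 14);  195² − 194·14² = 1 ✓
(x_2, y_2) = (195·195 + 194·14·14, 195·14 + 14·195) = (76049, 5460)
(x_3, y_3) = (195·76049 + 194·14·5460, 195·5460 + 14·76049) = (29658915, 2129386)
(x_4, y_4) = (195·29658915 + 194·14·2129386, 195·2129386 + 14·29658915) = (11566900801, 830455080)

195 14
76049 5460
29658915 2129386
11566900801 830455080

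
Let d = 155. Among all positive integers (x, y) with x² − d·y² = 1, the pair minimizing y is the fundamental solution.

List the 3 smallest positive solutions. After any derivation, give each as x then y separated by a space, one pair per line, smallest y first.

249 20
124001 9960
61752249 4960060

[12; 2,4,2,24] for √155; ℓ=4 ⇒ convergent index 3
a_0=12:  p_0=12·1+0=12,  q_0=12·0+1=1
…
a_2=4:  p_2=4·25+12=112,  q_2=4·2+1=9
a_3=2:  p_3=2·112+25=249,  q_3=2·9+2=20
fundamental: x₁=249, y₁=20  (since 62001 − 155·400 = 1)
k=2:  x_2 = 249·249+155·20·20 = 124001,  y_2 = 249·20+20·249 = 9960
k=3:  x_3 = 249·124001+155·20·9960 = 61752249,  y_3 = 249·9960+20·124001 = 4960060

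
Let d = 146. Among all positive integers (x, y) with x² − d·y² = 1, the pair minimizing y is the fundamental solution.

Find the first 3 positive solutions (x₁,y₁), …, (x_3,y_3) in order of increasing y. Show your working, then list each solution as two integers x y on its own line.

[12; 12,24] for √146; ℓ=2 ⇒ convergent index 1
step 0: (12, 1)  from 12·(1,0) + (0,1)
step 1: (145, 12)  from 12·(12,1) + (1,0)
(x₁, y₁) = (145, 12);  145² − 146·12² = 1 ✓
n=2: (145,12)∘(145,12) = (145·145+146·12·12, 145·12+12·145) = (42049,3480)
n=3: (42049,3480)∘(145,12) = (145·42049+146·12·3480, 145·3480+12·42049) = (12194065,1009188)

145 12
42049 3480
12194065 1009188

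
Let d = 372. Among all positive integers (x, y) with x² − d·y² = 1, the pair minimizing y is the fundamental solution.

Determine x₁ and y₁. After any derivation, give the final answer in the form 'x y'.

12151 630

d=372: √d = [19; 3,2,12,2,3,38] (ℓ=6, even), read p_5/q_5
a_0=19:  p_0=19·1+0=19,  q_0=19·0+1=1
…
a_2=2:  p_2=2·58+19=135,  q_2=2·3+1=7
…
a_4=2:  p_4=2·1678+135=3491,  q_4=2·87+7=181
a_5=3:  p_5=3·3491+1678=12151,  q_5=3·181+87=630
fundamental: x₁=12151, y₁=630  (since 147646801 − 372·396900 = 1)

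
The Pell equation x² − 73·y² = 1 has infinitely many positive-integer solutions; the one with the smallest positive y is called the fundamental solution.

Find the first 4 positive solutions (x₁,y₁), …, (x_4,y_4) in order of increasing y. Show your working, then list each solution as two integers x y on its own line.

2281249 267000
10408194000001 1218186966000
47487364308614281249 5557975596000801000
216661004683313632776000001 25358252540801244373932000

d=73: √d = [8; 1,1,5,5,1,1,16] (ℓ=7, odd), read p_13/q_13
a_0=8:  p_0=8·1+0=8,  q_0=8·0+1=1
…
a_4=5:  p_4=5·94+17=487,  q_4=5·11+2=57
…
a_8=1:  p_8=1·17669+1068=18737,  q_8=1·2068+125=2193
a_9=1:  p_9=1·18737+17669=36406,  q_9=1·2193+2068=4261
a_10=5:  p_10=5·36406+18737=200767,  q_10=5·4261+2193=23498
a_11=5:  p_11=5·200767+36406=1040241,  q_11=5·23498+4261=121751
a_12=1:  p_12=1·1040241+200767=1241008,  q_12=1·121751+23498=145249
a_13=1:  p_13=1·1241008+1040241=2281249,  q_13=1·145249+121751=267000
→ (2281249, 267000).  Check: 2281249²=5204097000001, 73·267000²=5204097000000, difference 1.
n=2: (2281249,267000)∘(2281249,267000) = (2281249·2281249+73·267000·267000, 2281249·267000+267000·2281249) = (10408194000001,1218186966000)
n=3: (10408194000001,1218186966000)∘(2281249,267000) = (2281249·10408194000001+73·267000·1218186966000, 2281249·1218186966000+267000·10408194000001) = (47487364308614281249,5557975596000801000)
n=4: (47487364308614281249,5557975596000801000)∘(2281249,267000) = (2281249·47487364308614281249+73·267000·5557975596000801000, 2281249·5557975596000801000+267000·47487364308614281249) = (216661004683313632776000001,25358252540801244373932000)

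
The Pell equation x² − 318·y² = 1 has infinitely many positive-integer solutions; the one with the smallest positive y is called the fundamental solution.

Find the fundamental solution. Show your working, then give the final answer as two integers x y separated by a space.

107 6

√318 = [17; 1,4,1,34, …], period ℓ=4 (even) → k=3
i=0: a=17 ⇒ p=17, q=1
…
i=2: a=4 ⇒ p=89, q=5
i=3: a=1 ⇒ p=107, q=6
fundamental: x₁=107, y₁=6  (since 11449 − 318·36 = 1)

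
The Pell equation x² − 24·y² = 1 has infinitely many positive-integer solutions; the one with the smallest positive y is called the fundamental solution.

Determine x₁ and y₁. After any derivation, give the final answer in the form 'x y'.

5 1

√24 → a₀=4, period (1,8); ℓ=2 even so k=1
i=0: a=4 ⇒ p=4, q=1
i=1: a=1 ⇒ p=5, q=1
fundamental: x₁=5, y₁=1  (since 25 − 24·1 = 1)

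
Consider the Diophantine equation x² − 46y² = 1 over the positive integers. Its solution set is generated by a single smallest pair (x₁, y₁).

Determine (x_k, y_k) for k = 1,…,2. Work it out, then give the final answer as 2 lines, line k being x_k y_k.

[6; 1,3,1,1,2,6,2,1,1,3,1,12] for √46; ℓ=12 ⇒ convergent index 11
i=0: a=6 ⇒ p=6, q=1
…
i=3: a=1 ⇒ p=34, q=5
…
i=6: a=6 ⇒ p=997, q=147
i=7: a=2 ⇒ p=2150, q=317
i=8: a=1 ⇒ p=3147, q=464
…
i=10: a=3 ⇒ p=19038, q=2807
i=11: a=1 ⇒ p=24335, q=3588
fundamental: x₁=24335, y₁=3588  (since 592192225 − 46·12873744 = 1)
(x_2, y_2) = (24335·24335 + 46·3588·3588, 24335·3588 + 3588·24335) = (1184384449, 174627960)

24335 3588
1184384449 174627960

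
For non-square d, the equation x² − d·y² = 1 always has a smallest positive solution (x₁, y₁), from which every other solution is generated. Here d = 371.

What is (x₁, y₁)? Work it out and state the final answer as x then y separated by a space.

√371 = [19; 3,1,4,1,3,38, …], period ℓ=6 (even) → k=5
step 0: (19, 1)  from 19·(1,0) + (0,1)
…
step 2: (77, 4)  from 1·(58,3) + (19,1)
step 3: (366, 19)  from 4·(77,4) + (58,3)
step 4: (443, 23)  from 1·(366,19) + (77,4)
step 5: (1695, 88)  from 3·(443,23) + (366,19)
→ (1695, 88).  Check: 1695²=2873025, 371·88²=2873024, difference 1.

1695 88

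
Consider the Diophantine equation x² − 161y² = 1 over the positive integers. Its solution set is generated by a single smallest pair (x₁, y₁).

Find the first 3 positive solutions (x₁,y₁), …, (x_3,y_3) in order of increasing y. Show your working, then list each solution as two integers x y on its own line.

[12; 1,2,4,1,2,1,4,2,1,24] for √161; ℓ=10 ⇒ convergent index 9
i=0: a=12 ⇒ p=12, q=1
…
i=2: a=2 ⇒ p=38, q=3
i=3: a=4 ⇒ p=165, q=13
i=4: a=1 ⇒ p=203, q=16
…
i=6: a=1 ⇒ p=774, q=61
i=7: a=4 ⇒ p=3667, q=289
i=8: a=2 ⇒ p=8108, q=639
i=9: a=1 ⇒ p=11775, q=928
→ (11775, 928).  Check: 11775²=138650625, 161·928²=138650624, difference 1.
n=2: (11775,928)∘(11775,928) = (11775·11775+161·928·928, 11775·928+928·11775) = (277301249,21854400)
n=3: (277301249,21854400)∘(11775,928) = (11775·277301249+161·928·21854400, 11775·21854400+928·277301249) = (6530444402175,514671119072)

11775 928
277301249 21854400
6530444402175 514671119072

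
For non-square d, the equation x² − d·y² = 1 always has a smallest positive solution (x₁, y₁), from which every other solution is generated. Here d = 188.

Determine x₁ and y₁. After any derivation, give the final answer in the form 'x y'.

√188 → a₀=13, period (1,2,2,6,2,2,1,26); ℓ=8 even so k=7
a_0=13:  p_0=13·1+0=13,  q_0=13·0+1=1
…
a_2=2:  p_2=2·14+13=41,  q_2=2·1+1=3
…
a_5=2:  p_5=2·617+96=1330,  q_5=2·45+7=97
a_6=2:  p_6=2·1330+617=3277,  q_6=2·97+45=239
a_7=1:  p_7=1·3277+1330=4607,  q_7=1·239+97=336
(x₁, y₁) = (4607, 336);  4607² − 188·336² = 1 ✓

4607 336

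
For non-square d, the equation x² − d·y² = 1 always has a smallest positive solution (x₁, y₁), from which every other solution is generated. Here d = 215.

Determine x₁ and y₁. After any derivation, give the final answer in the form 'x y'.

44 3

√215 = [14; 1,1,1,28, …], period ℓ=4 (even) → k=3
step 0: (14, 1)  from 14·(1,0) + (0,1)
…
step 2: (29, 2)  from 1·(15,1) + (14,1)
step 3: (44, 3)  from 1·(29,2) + (15,1)
(x₁, y₁) = (44, 3);  44² − 215·3² = 1 ✓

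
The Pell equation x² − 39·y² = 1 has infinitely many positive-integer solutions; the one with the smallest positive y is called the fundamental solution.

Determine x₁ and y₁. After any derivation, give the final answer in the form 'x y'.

d=39: √d = [6; 4,12] (ℓ=2, even), read p_1/q_1
k=0  a_k=6  p_k/q_k = 6/1
k=1  a_k=4  p_k/q_k = 25/4
(x₁, y₁) = (25, 4);  25² − 39·4² = 1 ✓

25 4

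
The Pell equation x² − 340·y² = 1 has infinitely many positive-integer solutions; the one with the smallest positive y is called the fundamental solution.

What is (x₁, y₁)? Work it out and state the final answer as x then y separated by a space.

d=340: √d = [18; 2,3,1,1,1,…,3,2,36] (ℓ=14, even), read p_13/q_13
a_0=18:  p_0=18·1+0=18,  q_0=18·0+1=1
a_1=2:  p_1=2·18+1=37,  q_1=2·1+0=2
a_2=3:  p_2=3·37+18=129,  q_2=3·2+1=7
a_3=1:  p_3=1·129+37=166,  q_3=1·7+2=9
a_4=1:  p_4=1·166+129=295,  q_4=1·9+7=16
…
a_7=8:  p_7=8·756+461=6509,  q_7=8·41+25=353
…
a_9=1:  p_9=1·7265+6509=13774,  q_9=1·394+353=747
a_10=1:  p_10=1·13774+7265=21039,  q_10=1·747+394=1141
…
a_12=3:  p_12=3·34813+21039=125478,  q_12=3·1888+1141=6805
a_13=2:  p_13=2·125478+34813=285769,  q_13=2·6805+1888=15498
fundamental: x₁=285769, y₁=15498  (since 81663921361 − 340·240188004 = 1)

285769 15498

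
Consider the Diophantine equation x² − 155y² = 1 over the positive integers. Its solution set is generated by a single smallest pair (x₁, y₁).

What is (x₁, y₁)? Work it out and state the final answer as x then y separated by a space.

d=155: √d = [12; 2,4,2,24] (ℓ=4, even), read p_3/q_3
a_0=12:  p_0=12·1+0=12,  q_0=12·0+1=1
a_1=2:  p_1=2·12+1=25,  q_1=2·1+0=2
a_2=4:  p_2=4·25+12=112,  q_2=4·2+1=9
a_3=2:  p_3=2·112+25=249,  q_3=2·9+2=20
(x₁, y₁) = (249, 20);  249² − 155·20² = 1 ✓

249 20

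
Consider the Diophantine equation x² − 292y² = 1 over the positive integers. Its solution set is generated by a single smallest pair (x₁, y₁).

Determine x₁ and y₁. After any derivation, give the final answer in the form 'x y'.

2281249 133500

√292 = [17; 11,2,1,3,8,3,1,2,11,34, …], period ℓ=10 (even) → k=9
k=0  a_k=17  p_k/q_k = 17/1
k=1  a_k=11  p_k/q_k = 188/11
k=2  a_k=2  p_k/q_k = 393/23
k=3  a_k=1  p_k/q_k = 581/34
k=4  a_k=3  p_k/q_k = 2136/125
…
k=8  a_k=2  p_k/q_k = 200767/11749
k=9  a_k=11  p_k/q_k = 2281249/133500
fundamental: x₁=2281249, y₁=133500  (since 5204097000001 − 292·17822250000 = 1)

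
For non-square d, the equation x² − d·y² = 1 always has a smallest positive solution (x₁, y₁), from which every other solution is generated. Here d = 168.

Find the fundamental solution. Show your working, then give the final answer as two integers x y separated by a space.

d=168: √d = [12; 1,24] (ℓ=2, even), read p_1/q_1
a_0=12:  p_0=12·1+0=12,  q_0=12·0+1=1
a_1=1:  p_1=1·12+1=13,  q_1=1·1+0=1
fundamental: x₁=13, y₁=1  (since 169 − 168·1 = 1)

13 1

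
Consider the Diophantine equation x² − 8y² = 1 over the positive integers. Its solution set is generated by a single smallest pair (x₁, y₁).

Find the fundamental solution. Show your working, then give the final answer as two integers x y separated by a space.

d=8: √d = [2; 1,4] (ℓ=2, even), read p_1/q_1
a_0=2:  p_0=2·1+0=2,  q_0=2·0+1=1
a_1=1:  p_1=1·2+1=3,  q_1=1·1+0=1
(x₁, y₁) = (3, 1);  3² − 8·1² = 1 ✓

3 1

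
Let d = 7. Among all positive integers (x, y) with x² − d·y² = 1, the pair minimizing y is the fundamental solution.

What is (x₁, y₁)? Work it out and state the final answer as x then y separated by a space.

8 3

d=7: √d = [2; 1,1,1,4] (ℓ=4, even), read p_3/q_3
step 0: (2, 1)  from 2·(1,0) + (0,1)
step 1: (3, 1)  from 1·(2,1) + (1,0)
step 2: (5, 2)  from 1·(3,1) + (2,1)
step 3: (8, 3)  from 1·(5,2) + (3,1)
fundamental: x₁=8, y₁=3  (since 64 − 7·9 = 1)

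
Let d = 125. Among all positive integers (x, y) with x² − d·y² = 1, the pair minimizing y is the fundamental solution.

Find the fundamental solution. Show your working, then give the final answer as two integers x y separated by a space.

√125 = [11; 5,1,1,5,22, …], period ℓ=5 (odd) → k=9
i=0: a=11 ⇒ p=11, q=1
i=1: a=5 ⇒ p=56, q=5
i=2: a=1 ⇒ p=67, q=6
…
i=4: a=5 ⇒ p=682, q=61
i=5: a=22 ⇒ p=15127, q=1353
i=6: a=5 ⇒ p=76317, q=6826
…
i=8: a=1 ⇒ p=167761, q=15005
i=9: a=5 ⇒ p=930249, q=83204
→ (930249, 83204).  Check: 930249²=865363202001, 125·83204²=865363202000, difference 1.

930249 83204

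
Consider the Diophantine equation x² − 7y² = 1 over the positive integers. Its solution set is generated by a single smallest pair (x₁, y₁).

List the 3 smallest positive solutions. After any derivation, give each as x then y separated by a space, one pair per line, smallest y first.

√7 = [2; 1,1,1,4, …], period ℓ=4 (even) → k=3
a_0=2:  p_0=2·1+0=2,  q_0=2·0+1=1
a_1=1:  p_1=1·2+1=3,  q_1=1·1+0=1
a_2=1:  p_2=1·3+2=5,  q_2=1·1+1=2
a_3=1:  p_3=1·5+3=8,  q_3=1·2+1=3
→ (8, 3).  Check: 8²=64, 7·3²=63, difference 1.
(8+3√7)^2 = 127 + 48√7
(8+3√7)^3 = 2024 + 765√7

8 3
127 48
2024 765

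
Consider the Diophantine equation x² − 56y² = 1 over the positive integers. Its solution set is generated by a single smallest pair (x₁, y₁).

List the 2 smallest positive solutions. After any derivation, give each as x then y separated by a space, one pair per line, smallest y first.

[7; 2,14] for √56; ℓ=2 ⇒ convergent index 1
i=0: a=7 ⇒ p=7, q=1
i=1: a=2 ⇒ p=15, q=2
→ (15, 2).  Check: 15²=225, 56·2²=224, difference 1.
n=2: (15,2)∘(15,2) = (15·15+56·2·2, 15·2+2·15) = (449,60)

15 2
449 60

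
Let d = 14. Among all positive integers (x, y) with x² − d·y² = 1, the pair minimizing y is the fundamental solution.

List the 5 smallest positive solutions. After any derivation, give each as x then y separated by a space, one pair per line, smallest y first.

d=14: √d = [3; 1,2,1,6] (ℓ=4, even), read p_3/q_3
i=0: a=3 ⇒ p=3, q=1
i=1: a=1 ⇒ p=4, q=1
i=2: a=2 ⇒ p=11, q=3
i=3: a=1 ⇒ p=15, q=4
(x₁, y₁) = (15, 4);  15² − 14·4² = 1 ✓
n=2: (15,4)∘(15,4) = (15·15+14·4·4, 15·4+4·15) = (449,120)
n=3: (449,120)∘(15,4) = (15·449+14·4·120, 15·120+4·449) = (13455,3596)
n=4: (13455,3596)∘(15,4) = (15·13455+14·4·3596, 15·3596+4·13455) = (403201,107760)
n=5: (403201,107760)∘(15,4) = (15·403201+14·4·107760, 15·107760+4·403201) = (12082575,3229204)

15 4
449 120
13455 3596
403201 107760
12082575 3229204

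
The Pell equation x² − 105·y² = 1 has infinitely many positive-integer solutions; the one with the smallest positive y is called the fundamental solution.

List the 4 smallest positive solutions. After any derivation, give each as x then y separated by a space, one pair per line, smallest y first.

d=105: √d = [10; 4,20] (ℓ=2, even), read p_1/q_1
k=0  a_k=10  p_k/q_k = 10/1
k=1  a_k=4  p_k/q_k = 41/4
fundamental: x₁=41, y₁=4  (since 1681 − 105·16 = 1)
n=2: (41,4)∘(41,4) = (41·41+105·4·4, 41·4+4·41) = (3361,328)
n=3: (3361,328)∘(41,4) = (41·3361+105·4·328, 41·328+4·3361) = (275561,26892)
n=4: (275561,26892)∘(41,4) = (41·275561+105·4·26892, 41·26892+4·275561) = (22592641,2204816)

41 4
3361 328
275561 26892
22592641 2204816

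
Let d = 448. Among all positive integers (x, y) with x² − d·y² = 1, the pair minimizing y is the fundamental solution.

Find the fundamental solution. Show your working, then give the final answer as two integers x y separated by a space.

[21; 6,42] for √448; ℓ=2 ⇒ convergent index 1
step 0: (21, 1)  from 21·(1,0) + (0,1)
step 1: (127, 6)  from 6·(21,1) + (1,0)
→ (127, 6).  Check: 127²=16129, 448·6²=16128, difference 1.

127 6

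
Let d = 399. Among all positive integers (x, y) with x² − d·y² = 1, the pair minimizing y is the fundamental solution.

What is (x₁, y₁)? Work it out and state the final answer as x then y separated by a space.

20 1

√399 → a₀=19, period (1,38); ℓ=2 even so k=1
i=0: a=19 ⇒ p=19, q=1
i=1: a=1 ⇒ p=20, q=1
fundamental: x₁=20, y₁=1  (since 400 − 399·1 = 1)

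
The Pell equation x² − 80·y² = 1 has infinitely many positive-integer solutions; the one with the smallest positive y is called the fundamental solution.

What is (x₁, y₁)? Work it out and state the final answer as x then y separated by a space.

9 1

[8; 1,16] for √80; ℓ=2 ⇒ convergent index 1
step 0: (8, 1)  from 8·(1,0) + (0,1)
step 1: (9, 1)  from 1·(8,1) + (1,0)
fundamental: x₁=9, y₁=1  (since 81 − 80·1 = 1)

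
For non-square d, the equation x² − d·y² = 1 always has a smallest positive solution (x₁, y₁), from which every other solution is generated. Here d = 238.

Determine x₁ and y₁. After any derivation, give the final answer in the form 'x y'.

√238 → a₀=15, period (2,2,1,14,1,2,2,30); ℓ=8 even so k=7
step 0: (15, 1)  from 15·(1,0) + (0,1)
step 1: (31, 2)  from 2·(15,1) + (1,0)
step 2: (77, 5)  from 2·(31,2) + (15,1)
step 3: (108, 7)  from 1·(77,5) + (31,2)
…
step 5: (1697, 110)  from 1·(1589,103) + (108,7)
step 6: (4983, 323)  from 2·(1697,110) + (1589,103)
step 7: (11663, 756)  from 2·(4983,323) + (1697,110)
→ (11663, 756).  Check: 11663²=136025569, 238·756²=136025568, difference 1.

11663 756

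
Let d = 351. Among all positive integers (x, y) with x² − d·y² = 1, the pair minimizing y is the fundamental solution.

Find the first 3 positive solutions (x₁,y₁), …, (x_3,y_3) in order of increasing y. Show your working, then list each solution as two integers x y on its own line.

d=351: √d = [18; 1,2,1,3,2,2,2,3,1,2,1,36] (ℓ=12, even), read p_11/q_11
i=0: a=18 ⇒ p=18, q=1
i=1: a=1 ⇒ p=19, q=1
i=2: a=2 ⇒ p=56, q=3
…
i=4: a=3 ⇒ p=281, q=15
…
i=6: a=2 ⇒ p=1555, q=83
i=7: a=2 ⇒ p=3747, q=200
i=8: a=3 ⇒ p=12796, q=683
i=9: a=1 ⇒ p=16543, q=883
i=10: a=2 ⇒ p=45882, q=2449
i=11: a=1 ⇒ p=62425, q=3332
fundamental: x₁=62425, y₁=3332  (since 3896880625 − 351·11102224 = 1)
(62425+3332√351)^2 = 7793761249 + 416000200√351
(62425+3332√351)^3 = 973051091875225 + 51937624966668√351

62425 3332
7793761249 416000200
973051091875225 51937624966668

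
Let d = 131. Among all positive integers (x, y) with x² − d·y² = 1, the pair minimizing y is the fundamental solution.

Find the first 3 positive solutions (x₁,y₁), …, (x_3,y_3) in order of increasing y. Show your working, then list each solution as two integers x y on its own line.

d=131: √d = [11; 2,4,11,4,2,22] (ℓ=6, even), read p_5/q_5
step 0: (11, 1)  from 11·(1,0) + (0,1)
…
step 4: (4727, 413)  from 4·(1156,101) + (103,9)
step 5: (10610, 927)  from 2·(4727,413) + (1156,101)
(x₁, y₁) = (10610, 927);  10610² − 131·927² = 1 ✓
k=2:  x_2 = 10610·10610+131·927·927 = 225144199,  y_2 = 10610·927+927·10610 = 19670940
k=3:  x_3 = 10610·225144199+131·927·19670940 = 4777559892170,  y_3 = 10610·19670940+927·225144199 = 417417345873

10610 927
225144199 19670940
4777559892170 417417345873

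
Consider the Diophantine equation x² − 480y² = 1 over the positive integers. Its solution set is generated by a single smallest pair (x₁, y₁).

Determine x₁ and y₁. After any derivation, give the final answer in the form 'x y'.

241 11

√480 → a₀=21, period (1,9,1,42); ℓ=4 even so k=3
k=0  a_k=21  p_k/q_k = 21/1
k=1  a_k=1  p_k/q_k = 22/1
k=2  a_k=9  p_k/q_k = 219/10
k=3  a_k=1  p_k/q_k = 241/11
(x₁, y₁) = (241, 11);  241² − 480·11² = 1 ✓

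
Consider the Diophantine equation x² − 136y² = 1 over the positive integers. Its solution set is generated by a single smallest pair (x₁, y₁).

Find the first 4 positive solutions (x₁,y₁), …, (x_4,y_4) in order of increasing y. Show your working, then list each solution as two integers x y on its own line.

d=136: √d = [11; 1,1,1,22] (ℓ=4, even), read p_3/q_3
k=0  a_k=11  p_k/q_k = 11/1
k=1  a_k=1  p_k/q_k = 12/1
k=2  a_k=1  p_k/q_k = 23/2
k=3  a_k=1  p_k/q_k = 35/3
fundamental: x₁=35, y₁=3  (since 1225 − 136·9 = 1)
n=2: (35,3)∘(35,3) = (35·35+136·3·3, 35·3+3·35) = (2449,210)
n=3: (2449,210)∘(35,3) = (35·2449+136·3·210, 35·210+3·2449) = (171395,14697)
n=4: (171395,14697)∘(35,3) = (35·171395+136·3·14697, 35·14697+3·171395) = (11995201,1028580)

35 3
2449 210
171395 14697
11995201 1028580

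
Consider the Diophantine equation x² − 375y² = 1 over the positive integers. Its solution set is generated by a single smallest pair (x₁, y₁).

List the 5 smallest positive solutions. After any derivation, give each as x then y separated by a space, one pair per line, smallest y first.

15124 781
457470751 23623688
13837575261124 714569313843
418558976041008001 21614292581499376
12660571893450834753124 653789121290623811405

√375 → a₀=19, period (2,1,2,1,5,1,2,1,2,38); ℓ=10 even so k=9
i=0: a=19 ⇒ p=19, q=1
i=1: a=2 ⇒ p=39, q=2
i=2: a=1 ⇒ p=58, q=3
…
i=4: a=1 ⇒ p=213, q=11
i=5: a=5 ⇒ p=1220, q=63
…
i=8: a=1 ⇒ p=5519, q=285
i=9: a=2 ⇒ p=15124, q=781
fundamental: x₁=15124, y₁=781  (since 228735376 − 375·609961 = 1)
(x_2, y_2) = (15124·15124 + 375·781·781, 15124·781 + 781·15124) = (457470751, 23623688)
(x_3, y_3) = (15124·457470751 + 375·781·23623688, 15124·23623688 + 781·457470751) = (13837575261124, 714569313843)
(x_4, y_4) = (15124·13837575261124 + 375·781·714569313843, 15124·714569313843 + 781·13837575261124) = (418558976041008001, 21614292581499376)
(x_5, y_5) = (15124·418558976041008001 + 375·781·21614292581499376, 15124·21614292581499376 + 781·418558976041008001) = (12660571893450834753124, 653789121290623811405)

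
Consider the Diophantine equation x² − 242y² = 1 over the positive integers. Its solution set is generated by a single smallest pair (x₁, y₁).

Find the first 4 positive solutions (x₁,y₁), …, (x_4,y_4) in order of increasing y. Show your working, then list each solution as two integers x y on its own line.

19601 1260
768398401 49394520
30122754096401 1936363971780
1180872205318713601 75909340372325040

√242 = [15; 1,1,3,1,14,1,3,1,1,30, …], period ℓ=10 (even) → k=9
k=0  a_k=15  p_k/q_k = 15/1
k=1  a_k=1  p_k/q_k = 16/1
…
k=3  a_k=3  p_k/q_k = 109/7
k=4  a_k=1  p_k/q_k = 140/9
…
k=6  a_k=1  p_k/q_k = 2209/142
k=7  a_k=3  p_k/q_k = 8696/559
k=8  a_k=1  p_k/q_k = 10905/701
k=9  a_k=1  p_k/q_k = 19601/1260
→ (19601, 1260).  Check: 19601²=384199201, 242·1260²=384199200, difference 1.
k=2:  x_2 = 19601·19601+242·1260·1260 = 768398401,  y_2 = 19601·1260+1260·19601 = 49394520
k=3:  x_3 = 19601·768398401+242·1260·49394520 = 30122754096401,  y_3 = 19601·49394520+1260·768398401 = 1936363971780
k=4:  x_4 = 19601·30122754096401+242·1260·1936363971780 = 1180872205318713601,  y_4 = 19601·1936363971780+1260·30122754096401 = 75909340372325040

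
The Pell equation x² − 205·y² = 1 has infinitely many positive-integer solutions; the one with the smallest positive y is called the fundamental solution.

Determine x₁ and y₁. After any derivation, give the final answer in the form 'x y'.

39689 2772

[14; 3,6,1,4,1,6,3,28] for √205; ℓ=8 ⇒ convergent index 7
a_0=14:  p_0=14·1+0=14,  q_0=14·0+1=1
…
a_4=4:  p_4=4·315+272=1532,  q_4=4·22+19=107
a_5=1:  p_5=1·1532+315=1847,  q_5=1·107+22=129
a_6=6:  p_6=6·1847+1532=12614,  q_6=6·129+107=881
a_7=3:  p_7=3·12614+1847=39689,  q_7=3·881+129=2772
fundamental: x₁=39689, y₁=2772  (since 1575216721 − 205·7683984 = 1)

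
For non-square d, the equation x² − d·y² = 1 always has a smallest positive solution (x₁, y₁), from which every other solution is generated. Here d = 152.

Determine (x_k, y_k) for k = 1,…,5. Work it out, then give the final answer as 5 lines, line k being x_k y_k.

[12; 3,24] for √152; ℓ=2 ⇒ convergent index 1
i=0: a=12 ⇒ p=12, q=1
i=1: a=3 ⇒ p=37, q=3
fundamental: x₁=37, y₁=3  (since 1369 − 152·9 = 1)
k=2:  x_2 = 37·37+152·3·3 = 2737,  y_2 = 37·3+3·37 = 222
k=3:  x_3 = 37·2737+152·3·222 = 202501,  y_3 = 37·222+3·2737 = 16425
k=4:  x_4 = 37·202501+152·3·16425 = 14982337,  y_4 = 37·16425+3·202501 = 1215228
k=5:  x_5 = 37·14982337+152·3·1215228 = 1108490437,  y_5 = 37·1215228+3·14982337 = 89910447

37 3
2737 222
202501 16425
14982337 1215228
1108490437 89910447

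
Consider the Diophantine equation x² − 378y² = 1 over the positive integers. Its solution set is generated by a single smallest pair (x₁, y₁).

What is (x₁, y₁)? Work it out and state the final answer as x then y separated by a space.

√378 → a₀=19, period (2,3,1,4,1,3,2,38); ℓ=8 even so k=7
step 0: (19, 1)  from 19·(1,0) + (0,1)
…
step 2: (136, 7)  from 3·(39,2) + (19,1)
step 3: (175, 9)  from 1·(136,7) + (39,2)
step 4: (836, 43)  from 4·(175,9) + (136,7)
step 5: (1011, 52)  from 1·(836,43) + (175,9)
step 6: (3869, 199)  from 3·(1011,52) + (836,43)
step 7: (8749, 450)  from 2·(3869,199) + (1011,52)
fundamental: x₁=8749, y₁=450  (since 76545001 − 378·202500 = 1)

8749 450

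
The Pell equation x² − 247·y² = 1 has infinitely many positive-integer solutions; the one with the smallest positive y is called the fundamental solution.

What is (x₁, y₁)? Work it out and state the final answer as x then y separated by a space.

85292 5427

√247 = [15; 1,2,1,1,9,1,9,1,1,2,1,30, …], period ℓ=12 (even) → k=11
step 0: (15, 1)  from 15·(1,0) + (0,1)
…
step 3: (63, 4)  from 1·(47,3) + (16,1)
step 4: (110, 7)  from 1·(63,4) + (47,3)
…
step 10: (61089, 3887)  from 2·(24203,1540) + (12683,807)
step 11: (85292, 5427)  from 1·(61089,3887) + (24203,1540)
(x₁, y₁) = (85292, 5427);  85292² − 247·5427² = 1 ✓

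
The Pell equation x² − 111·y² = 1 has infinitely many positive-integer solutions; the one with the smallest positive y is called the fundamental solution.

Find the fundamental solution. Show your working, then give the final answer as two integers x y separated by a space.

[10; 1,1,6,1,1,20] for √111; ℓ=6 ⇒ convergent index 5
i=0: a=10 ⇒ p=10, q=1
i=1: a=1 ⇒ p=11, q=1
…
i=4: a=1 ⇒ p=158, q=15
i=5: a=1 ⇒ p=295, q=28
→ (295, 28).  Check: 295²=87025, 111·28²=87024, difference 1.

295 28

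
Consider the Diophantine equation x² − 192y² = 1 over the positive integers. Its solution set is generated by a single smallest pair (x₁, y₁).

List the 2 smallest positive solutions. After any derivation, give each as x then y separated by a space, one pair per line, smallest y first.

√192 = [13; 1,5,1,26, …], period ℓ=4 (even) → k=3
k=0  a_k=13  p_k/q_k = 13/1
…
k=2  a_k=5  p_k/q_k = 83/6
k=3  a_k=1  p_k/q_k = 97/7
→ (97, 7).  Check: 97²=9409, 192·7²=9408, difference 1.
(x_2, y_2) = (97·97 + 192·7·7, 97·7 + 7·97) = (18817, 1358)

97 7
18817 1358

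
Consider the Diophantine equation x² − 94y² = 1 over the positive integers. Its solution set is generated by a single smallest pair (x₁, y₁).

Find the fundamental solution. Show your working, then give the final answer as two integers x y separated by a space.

d=94: √d = [9; 1,2,3,1,1,…,2,1,18] (ℓ=16, even), read p_15/q_15
k=0  a_k=9  p_k/q_k = 9/1
k=1  a_k=1  p_k/q_k = 10/1
k=2  a_k=2  p_k/q_k = 29/3
…
k=8  a_k=8  p_k/q_k = 12953/1336
…
k=12  a_k=1  p_k/q_k = 184493/19029
k=13  a_k=3  p_k/q_k = 652934/67345
k=14  a_k=2  p_k/q_k = 1490361/153719
k=15  a_k=1  p_k/q_k = 2143295/221064
fundamental: x₁=2143295, y₁=221064  (since 4593713457025 − 94·48869292096 = 1)

2143295 221064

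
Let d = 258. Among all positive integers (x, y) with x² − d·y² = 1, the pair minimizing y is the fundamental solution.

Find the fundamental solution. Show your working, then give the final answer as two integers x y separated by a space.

257 16

√258 → a₀=16, period (16,32); ℓ=2 even so k=1
a_0=16:  p_0=16·1+0=16,  q_0=16·0+1=1
a_1=16:  p_1=16·16+1=257,  q_1=16·1+0=16
fundamental: x₁=257, y₁=16  (since 66049 − 258·256 = 1)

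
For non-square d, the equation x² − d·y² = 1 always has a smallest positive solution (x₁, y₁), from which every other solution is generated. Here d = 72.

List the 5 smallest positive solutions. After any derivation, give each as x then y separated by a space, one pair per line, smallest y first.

√72 = [8; 2,16, …], period ℓ=2 (even) → k=1
a_0=8:  p_0=8·1+0=8,  q_0=8·0+1=1
a_1=2:  p_1=2·8+1=17,  q_1=2·1+0=2
→ (17, 2).  Check: 17²=289, 72·2²=288, difference 1.
(x_2, y_2) = (17·17 + 72·2·2, 17·2 + 2·17) = (577, 68)
(x_3, y_3) = (17·577 + 72·2·68, 17·68 + 2·577) = (19601, 2310)
(x_4, y_4) = (17·19601 + 72·2·2310, 17·2310 + 2·19601) = (665857, 78472)
(x_5, y_5) = (17·665857 + 72·2·78472, 17·78472 + 2·665857) = (22619537, 2665738)

17 2
577 68
19601 2310
665857 78472
22619537 2665738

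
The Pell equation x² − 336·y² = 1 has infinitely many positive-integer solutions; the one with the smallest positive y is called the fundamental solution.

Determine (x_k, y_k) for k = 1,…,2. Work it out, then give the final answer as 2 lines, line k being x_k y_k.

√336 → a₀=18, period (3,36); ℓ=2 even so k=1
step 0: (18, 1)  from 18·(1,0) + (0,1)
step 1: (55, 3)  from 3·(18,1) + (1,0)
(x₁, y₁) = (55, 3);  55² − 336·3² = 1 ✓
n=2: (55,3)∘(55,3) = (55·55+336·3·3, 55·3+3·55) = (6049,330)

55 3
6049 330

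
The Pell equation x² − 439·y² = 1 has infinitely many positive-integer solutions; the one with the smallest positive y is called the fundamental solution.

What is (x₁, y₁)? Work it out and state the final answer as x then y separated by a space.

√439 = [20; 1,19,1,40, …], period ℓ=4 (even) → k=3
i=0: a=20 ⇒ p=20, q=1
i=1: a=1 ⇒ p=21, q=1
i=2: a=19 ⇒ p=419, q=20
i=3: a=1 ⇒ p=440, q=21
fundamental: x₁=440, y₁=21  (since 193600 − 439·441 = 1)

440 21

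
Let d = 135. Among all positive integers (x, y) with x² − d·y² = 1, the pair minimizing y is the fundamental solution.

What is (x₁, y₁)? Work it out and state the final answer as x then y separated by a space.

√135 → a₀=11, period (1,1,1,1,1,1,1,22); ℓ=8 even so k=7
a_0=11:  p_0=11·1+0=11,  q_0=11·0+1=1
…
a_2=1:  p_2=1·12+11=23,  q_2=1·1+1=2
…
a_4=1:  p_4=1·35+23=58,  q_4=1·3+2=5
a_5=1:  p_5=1·58+35=93,  q_5=1·5+3=8
a_6=1:  p_6=1·93+58=151,  q_6=1·8+5=13
a_7=1:  p_7=1·151+93=244,  q_7=1·13+8=21
fundamental: x₁=244, y₁=21  (since 59536 − 135·441 = 1)

244 21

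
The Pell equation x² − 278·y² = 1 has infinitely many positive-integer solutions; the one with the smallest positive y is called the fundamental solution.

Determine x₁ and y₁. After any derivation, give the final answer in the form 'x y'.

√278 = [16; 1,2,16,2,1,32, …], period ℓ=6 (even) → k=5
i=0: a=16 ⇒ p=16, q=1
…
i=2: a=2 ⇒ p=50, q=3
…
i=4: a=2 ⇒ p=1684, q=101
i=5: a=1 ⇒ p=2501, q=150
→ (2501, 150).  Check: 2501²=6255001, 278·150²=6255000, difference 1.

2501 150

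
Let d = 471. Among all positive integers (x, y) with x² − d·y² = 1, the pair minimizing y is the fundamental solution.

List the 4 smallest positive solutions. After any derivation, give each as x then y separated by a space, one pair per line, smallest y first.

7838695 361188
122890278606049 5662485139320
1926598824915678693415 88772987898323613612
30204041151744689101078780801 1391728752747293974319493360

√471 = [21; 1,2,2,1,3,…,2,1,42, …], period ℓ=14 (even) → k=13
k=0  a_k=21  p_k/q_k = 21/1
k=1  a_k=1  p_k/q_k = 22/1
k=2  a_k=2  p_k/q_k = 65/3
k=3  a_k=2  p_k/q_k = 152/7
k=4  a_k=1  p_k/q_k = 217/10
…
k=6  a_k=4  p_k/q_k = 3429/158
k=7  a_k=14  p_k/q_k = 48809/2249
k=8  a_k=4  p_k/q_k = 198665/9154
…
k=10  a_k=1  p_k/q_k = 843469/38865
…
k=12  a_k=2  p_k/q_k = 5506953/253747
k=13  a_k=1  p_k/q_k = 7838695/361188
(x₁, y₁) = (7838695, 361188);  7838695² − 471·361188² = 1 ✓
(7838695+361188√471)^2 = 122890278606049 + 5662485139320√471
(7838695+361188√471)^3 = 1926598824915678693415 + 88772987898323613612√471
(7838695+361188√471)^4 = 30204041151744689101078780801 + 1391728752747293974319493360√471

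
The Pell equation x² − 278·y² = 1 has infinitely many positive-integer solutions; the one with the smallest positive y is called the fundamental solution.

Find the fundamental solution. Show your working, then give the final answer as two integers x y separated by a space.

d=278: √d = [16; 1,2,16,2,1,32] (ℓ=6, even), read p_5/q_5
a_0=16:  p_0=16·1+0=16,  q_0=16·0+1=1
a_1=1:  p_1=1·16+1=17,  q_1=1·1+0=1
a_2=2:  p_2=2·17+16=50,  q_2=2·1+1=3
a_3=16:  p_3=16·50+17=817,  q_3=16·3+1=49
a_4=2:  p_4=2·817+50=1684,  q_4=2·49+3=101
a_5=1:  p_5=1·1684+817=2501,  q_5=1·101+49=150
fundamental: x₁=2501, y₁=150  (since 6255001 − 278·22500 = 1)

2501 150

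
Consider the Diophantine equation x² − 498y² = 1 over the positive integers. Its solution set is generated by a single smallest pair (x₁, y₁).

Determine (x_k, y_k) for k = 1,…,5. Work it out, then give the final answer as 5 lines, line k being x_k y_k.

179777 8056
64639539457 2896567024
23241404969742401 1041472259739240
8356540122426119709697 374465516875386131936
3004627427155559641130652737 134640574453571113022377304

d=498: √d = [22; 3,6,22,6,3,44] (ℓ=6, even), read p_5/q_5
step 0: (22, 1)  from 22·(1,0) + (0,1)
step 1: (67, 3)  from 3·(22,1) + (1,0)
…
step 3: (9395, 421)  from 22·(424,19) + (67,3)
step 4: (56794, 2545)  from 6·(9395,421) + (424,19)
step 5: (179777, 8056)  from 3·(56794,2545) + (9395,421)
(x₁, y₁) = (179777, 8056);  179777² − 498·8056² = 1 ✓
(x_2, y_2) = (179777·179777 + 498·8056·8056, 179777·8056 + 8056·179777) = (64639539457, 2896567024)
(x_3, y_3) = (179777·64639539457 + 498·8056·2896567024, 179777·2896567024 + 8056·64639539457) = (23241404969742401, 1041472259739240)
(x_4, y_4) = (179777·23241404969742401 + 498·8056·1041472259739240, 179777·1041472259739240 + 8056·23241404969742401) = (8356540122426119709697, 374465516875386131936)
(x_5, y_5) = (179777·8356540122426119709697 + 498·8056·374465516875386131936, 179777·374465516875386131936 + 8056·8356540122426119709697) = (3004627427155559641130652737, 134640574453571113022377304)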